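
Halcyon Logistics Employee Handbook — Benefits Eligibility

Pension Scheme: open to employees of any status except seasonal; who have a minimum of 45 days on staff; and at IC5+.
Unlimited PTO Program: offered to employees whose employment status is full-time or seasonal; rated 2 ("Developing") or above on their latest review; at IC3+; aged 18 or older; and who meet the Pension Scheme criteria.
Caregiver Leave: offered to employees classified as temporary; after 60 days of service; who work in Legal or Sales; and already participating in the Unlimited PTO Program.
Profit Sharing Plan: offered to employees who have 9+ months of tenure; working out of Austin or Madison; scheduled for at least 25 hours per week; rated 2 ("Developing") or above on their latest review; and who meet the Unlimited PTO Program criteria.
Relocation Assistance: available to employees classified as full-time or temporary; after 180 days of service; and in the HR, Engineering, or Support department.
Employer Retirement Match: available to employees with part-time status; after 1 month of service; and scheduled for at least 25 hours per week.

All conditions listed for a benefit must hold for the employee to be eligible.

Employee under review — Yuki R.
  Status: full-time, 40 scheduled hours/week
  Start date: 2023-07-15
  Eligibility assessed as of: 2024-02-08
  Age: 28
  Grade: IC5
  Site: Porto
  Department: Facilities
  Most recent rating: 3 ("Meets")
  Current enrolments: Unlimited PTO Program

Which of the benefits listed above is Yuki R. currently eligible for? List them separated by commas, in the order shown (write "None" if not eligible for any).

Pension Scheme, Unlimited PTO Program

Service from 2023-07-15 to 2024-02-08: 208 days.
Pension Scheme — status full-time ✓ (not excluded); service 208 days ≥ 45 days ✓; grade IC5 ≥ IC5 ✓ → eligible.
Unlimited PTO Program — status full-time ✓; rating 3 ≥ 2 ✓; grade IC5 ≥ IC3 ✓; age 28 ≥ 18 ✓; eligible for Pension Scheme ✓ → eligible.
Caregiver Leave — status full-time ✗ (requires temporary) → not eligible.
Profit Sharing Plan — service 208 days < 9 months (≈270 days) ✗ → not eligible.
Relocation Assistance — status full-time ✓; service 208 days ≥ 180 days ✓; dept Facilities ✗ → not eligible.
Employer Retirement Match — status full-time ✗ (requires part-time) → not eligible.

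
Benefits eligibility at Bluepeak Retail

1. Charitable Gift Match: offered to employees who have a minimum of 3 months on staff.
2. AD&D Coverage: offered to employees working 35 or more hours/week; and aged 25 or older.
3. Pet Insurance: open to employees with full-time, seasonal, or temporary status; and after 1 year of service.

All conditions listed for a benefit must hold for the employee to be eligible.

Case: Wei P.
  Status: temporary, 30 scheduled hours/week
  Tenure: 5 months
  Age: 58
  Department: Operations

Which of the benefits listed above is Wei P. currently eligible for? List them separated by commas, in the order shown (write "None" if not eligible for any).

Charitable Gift Match — service 5 months ≥ 3 months ✓ → eligible.
AD&D Coverage — 30 hrs/wk < 35 ✗ → not eligible.
Pet Insurance — status temporary ✓; service 5 months < 1 year (≈365 days) ✗ → not eligible.

Charitable Gift Match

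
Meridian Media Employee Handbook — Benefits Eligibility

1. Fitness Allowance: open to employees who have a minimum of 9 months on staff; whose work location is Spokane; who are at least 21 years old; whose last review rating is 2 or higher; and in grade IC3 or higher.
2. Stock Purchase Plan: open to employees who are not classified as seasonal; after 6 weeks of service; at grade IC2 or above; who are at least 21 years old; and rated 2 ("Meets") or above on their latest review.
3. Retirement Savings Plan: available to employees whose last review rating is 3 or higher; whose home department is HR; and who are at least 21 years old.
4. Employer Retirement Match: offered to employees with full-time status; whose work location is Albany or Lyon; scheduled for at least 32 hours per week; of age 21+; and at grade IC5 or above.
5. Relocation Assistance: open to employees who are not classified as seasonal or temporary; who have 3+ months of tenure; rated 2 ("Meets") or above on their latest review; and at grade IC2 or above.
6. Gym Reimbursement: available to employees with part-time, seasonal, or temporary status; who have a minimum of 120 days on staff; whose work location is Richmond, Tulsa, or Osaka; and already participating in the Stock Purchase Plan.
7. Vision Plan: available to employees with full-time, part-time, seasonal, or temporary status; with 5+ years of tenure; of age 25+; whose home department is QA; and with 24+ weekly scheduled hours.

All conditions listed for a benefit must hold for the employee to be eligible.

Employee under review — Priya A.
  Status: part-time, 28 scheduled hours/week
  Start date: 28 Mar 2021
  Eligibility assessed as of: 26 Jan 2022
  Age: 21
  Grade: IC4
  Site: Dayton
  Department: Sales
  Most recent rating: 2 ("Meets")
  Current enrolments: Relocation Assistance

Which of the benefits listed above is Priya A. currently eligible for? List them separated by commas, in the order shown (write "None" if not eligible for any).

Service from 28 Mar 2021 to 26 Jan 2022: 304 days.
Fitness Allowance — service 304 days ≥ 9 months (≈270 days) ✓; site Dayton ✗ (not Spokane) → not eligible.
Stock Purchase Plan — status part-time ✓ (not excluded); service 304 days ≥ 6 weeks (≈42 days) ✓; grade IC4 ≥ IC2 ✓; age 21 ≥ 21 ✓; rating 2 ≥ 2 ✓ → eligible.
Retirement Savings Plan — rating 2 < 3 ✗ → not eligible.
Employer Retirement Match — status part-time ✗ (requires full-time) → not eligible.
Relocation Assistance — status part-time ✓ (not excluded); service 304 days ≥ 3 months (≈90 days) ✓; rating 2 ≥ 2 ✓; grade IC4 ≥ IC2 ✓ → eligible.
Gym Reimbursement — status part-time ✓; service 304 days ≥ 120 days ✓; site Dayton ✗ (not Richmond, Tulsa, or Osaka) → not eligible.
Vision Plan — status part-time ✓; service 304 days < 5 years (≈1825 days) ✗ → not eligible.

Stock Purchase Plan, Relocation Assistance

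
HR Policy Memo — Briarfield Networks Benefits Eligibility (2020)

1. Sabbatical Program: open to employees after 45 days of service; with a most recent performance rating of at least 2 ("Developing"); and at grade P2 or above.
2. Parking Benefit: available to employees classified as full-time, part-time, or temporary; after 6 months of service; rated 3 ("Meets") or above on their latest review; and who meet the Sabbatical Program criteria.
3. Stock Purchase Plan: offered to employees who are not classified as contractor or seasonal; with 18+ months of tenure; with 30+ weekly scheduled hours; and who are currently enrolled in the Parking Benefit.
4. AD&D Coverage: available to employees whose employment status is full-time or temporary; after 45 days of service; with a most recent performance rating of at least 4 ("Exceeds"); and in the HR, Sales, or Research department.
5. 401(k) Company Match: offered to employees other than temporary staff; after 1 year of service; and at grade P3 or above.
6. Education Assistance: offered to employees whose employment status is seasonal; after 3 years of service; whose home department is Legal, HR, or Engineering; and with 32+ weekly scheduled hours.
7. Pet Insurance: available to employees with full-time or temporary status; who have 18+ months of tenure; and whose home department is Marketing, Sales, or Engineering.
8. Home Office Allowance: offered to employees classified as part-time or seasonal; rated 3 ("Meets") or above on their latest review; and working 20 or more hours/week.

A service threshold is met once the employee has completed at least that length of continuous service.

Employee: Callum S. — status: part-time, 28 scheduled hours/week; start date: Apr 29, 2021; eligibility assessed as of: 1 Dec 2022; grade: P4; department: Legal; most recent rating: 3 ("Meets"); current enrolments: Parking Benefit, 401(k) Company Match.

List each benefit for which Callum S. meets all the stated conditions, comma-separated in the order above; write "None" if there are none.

Sabbatical Program, Parking Benefit, 401(k) Company Match, Home Office Allowance

Service from Apr 29, 2021 to 1 Dec 2022: 581 days.
Sabbatical Program — service 581 days ≥ 45 days ✓; rating 3 ≥ 2 ✓; grade P4 ≥ P2 ✓ → eligible.
Parking Benefit — status part-time ✓; service 581 days ≥ 6 months (≈180 days) ✓; rating 3 ≥ 3 ✓; eligible for Sabbatical Program ✓ → eligible.
Stock Purchase Plan — status part-time ✓ (not excluded); service 581 days ≥ 18 months (≈540 days) ✓; 28 hrs/wk < 30 ✗ → not eligible.
AD&D Coverage — status part-time ✗ (requires full-time or temporary) → not eligible.
401(k) Company Match — status part-time ✓ (not excluded); service 581 days ≥ 1 year (≈365 days) ✓; grade P4 ≥ P3 ✓ → eligible.
Education Assistance — status part-time ✗ (requires seasonal) → not eligible.
Pet Insurance — status part-time ✗ (requires full-time or temporary) → not eligible.
Home Office Allowance — status part-time ✓; rating 3 ≥ 3 ✓; 28 hrs/wk ≥ 20 ✓ → eligible.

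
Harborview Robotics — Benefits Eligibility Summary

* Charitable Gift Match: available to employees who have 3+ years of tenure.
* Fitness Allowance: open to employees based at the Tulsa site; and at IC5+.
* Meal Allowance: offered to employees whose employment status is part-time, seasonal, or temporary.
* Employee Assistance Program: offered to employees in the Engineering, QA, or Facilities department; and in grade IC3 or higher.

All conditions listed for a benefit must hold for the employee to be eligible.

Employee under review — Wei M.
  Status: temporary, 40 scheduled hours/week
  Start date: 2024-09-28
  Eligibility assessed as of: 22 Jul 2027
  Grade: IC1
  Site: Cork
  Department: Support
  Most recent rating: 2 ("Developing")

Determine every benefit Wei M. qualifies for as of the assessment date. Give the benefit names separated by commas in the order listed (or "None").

Meal Allowance

Service from 2024-09-28 to 22 Jul 2027: 1027 days.
Charitable Gift Match — service 1027 days < 3 years (≈1095 days) ✗ → not eligible.
Fitness Allowance — site Cork ✗ (not Tulsa) → not eligible.
Meal Allowance — status temporary ✓ → eligible.
Employee Assistance Program — dept Support ✗ → not eligible.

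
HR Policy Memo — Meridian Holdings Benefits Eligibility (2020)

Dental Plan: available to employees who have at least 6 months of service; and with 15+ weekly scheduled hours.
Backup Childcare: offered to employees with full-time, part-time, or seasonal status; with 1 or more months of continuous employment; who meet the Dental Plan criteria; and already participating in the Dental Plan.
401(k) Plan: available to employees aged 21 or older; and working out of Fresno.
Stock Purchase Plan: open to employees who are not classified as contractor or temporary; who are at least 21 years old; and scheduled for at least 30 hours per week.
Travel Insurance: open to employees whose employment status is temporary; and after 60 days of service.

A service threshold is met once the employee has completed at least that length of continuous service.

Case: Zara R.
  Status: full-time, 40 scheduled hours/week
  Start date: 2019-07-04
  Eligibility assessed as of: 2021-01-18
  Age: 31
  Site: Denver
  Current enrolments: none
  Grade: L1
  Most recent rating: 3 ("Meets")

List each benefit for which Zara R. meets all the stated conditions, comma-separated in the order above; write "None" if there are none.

Dental Plan, Stock Purchase Plan

Service from 2019-07-04 to 2021-01-18: 564 days.
Dental Plan — service 564 days ≥ 6 months (≈180 days) ✓; 40 hrs/wk ≥ 15 ✓ → eligible.
Backup Childcare — status full-time ✓; service 564 days ≥ 1 month (≈30 days) ✓; eligible for Dental Plan ✓; not enrolled in Dental Plan ✗ → not eligible.
401(k) Plan — age 31 ≥ 21 ✓; site Denver ✗ (not Fresno) → not eligible.
Stock Purchase Plan — status full-time ✓ (not excluded); age 31 ≥ 21 ✓; 40 hrs/wk ≥ 30 ✓ → eligible.
Travel Insurance — status full-time ✗ (requires temporary) → not eligible.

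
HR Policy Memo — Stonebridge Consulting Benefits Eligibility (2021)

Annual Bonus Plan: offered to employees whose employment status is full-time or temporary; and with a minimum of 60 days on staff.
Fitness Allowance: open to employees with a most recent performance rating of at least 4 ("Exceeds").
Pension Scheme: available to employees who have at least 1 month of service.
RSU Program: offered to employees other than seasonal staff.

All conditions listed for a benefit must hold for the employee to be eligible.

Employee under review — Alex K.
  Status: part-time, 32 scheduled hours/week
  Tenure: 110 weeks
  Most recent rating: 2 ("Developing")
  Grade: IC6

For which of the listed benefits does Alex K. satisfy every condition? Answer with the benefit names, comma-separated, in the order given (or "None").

Pension Scheme, RSU Program

Annual Bonus Plan — status part-time ✗ (requires full-time or temporary) → not eligible.
Fitness Allowance — rating 2 < 4 ✗ → not eligible.
Pension Scheme — service 110 weeks ≥ 1 month (≈30 days) ✓ → eligible.
RSU Program — status part-time ✓ (not excluded) → eligible.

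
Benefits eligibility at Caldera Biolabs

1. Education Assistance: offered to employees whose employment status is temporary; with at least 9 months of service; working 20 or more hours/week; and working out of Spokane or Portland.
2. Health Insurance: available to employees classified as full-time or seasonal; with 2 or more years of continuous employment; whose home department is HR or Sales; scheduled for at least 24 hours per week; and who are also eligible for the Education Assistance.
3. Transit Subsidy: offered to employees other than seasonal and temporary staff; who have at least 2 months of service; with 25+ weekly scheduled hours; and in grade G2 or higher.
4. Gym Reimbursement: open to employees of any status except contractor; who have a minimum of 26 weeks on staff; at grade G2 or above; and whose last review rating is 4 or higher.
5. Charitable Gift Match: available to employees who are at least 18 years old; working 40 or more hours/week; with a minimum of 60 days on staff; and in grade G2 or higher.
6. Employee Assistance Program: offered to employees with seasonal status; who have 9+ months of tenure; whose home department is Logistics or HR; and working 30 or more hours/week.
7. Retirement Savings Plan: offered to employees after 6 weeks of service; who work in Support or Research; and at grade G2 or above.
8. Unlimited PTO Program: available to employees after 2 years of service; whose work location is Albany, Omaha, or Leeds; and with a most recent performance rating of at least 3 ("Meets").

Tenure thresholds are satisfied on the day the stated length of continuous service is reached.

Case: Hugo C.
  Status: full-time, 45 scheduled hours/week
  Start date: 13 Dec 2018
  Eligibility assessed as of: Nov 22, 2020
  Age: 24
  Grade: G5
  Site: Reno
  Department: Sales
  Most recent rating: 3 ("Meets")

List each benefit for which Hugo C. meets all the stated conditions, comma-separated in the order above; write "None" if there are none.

Transit Subsidy, Charitable Gift Match

Service from 13 Dec 2018 to Nov 22, 2020: 710 days.
Education Assistance — status full-time ✗ (requires temporary) → not eligible.
Health Insurance — status full-time ✓; service 710 days < 2 years (≈730 days) ✗ → not eligible.
Transit Subsidy — status full-time ✓ (not excluded); service 710 days ≥ 2 months (≈60 days) ✓; 45 hrs/wk ≥ 25 ✓; grade G5 ≥ G2 ✓ → eligible.
Gym Reimbursement — status full-time ✓ (not excluded); service 710 days ≥ 26 weeks (≈182 days) ✓; grade G5 ≥ G2 ✓; rating 3 < 4 ✗ → not eligible.
Charitable Gift Match — age 24 ≥ 18 ✓; 45 hrs/wk ≥ 40 ✓; service 710 days ≥ 60 days ✓; grade G5 ≥ G2 ✓ → eligible.
Employee Assistance Program — status full-time ✗ (requires seasonal) → not eligible.
Retirement Savings Plan — service 710 days ≥ 6 weeks (≈42 days) ✓; dept Sales ✗ → not eligible.
Unlimited PTO Program — service 710 days < 2 years (≈730 days) ✗ → not eligible.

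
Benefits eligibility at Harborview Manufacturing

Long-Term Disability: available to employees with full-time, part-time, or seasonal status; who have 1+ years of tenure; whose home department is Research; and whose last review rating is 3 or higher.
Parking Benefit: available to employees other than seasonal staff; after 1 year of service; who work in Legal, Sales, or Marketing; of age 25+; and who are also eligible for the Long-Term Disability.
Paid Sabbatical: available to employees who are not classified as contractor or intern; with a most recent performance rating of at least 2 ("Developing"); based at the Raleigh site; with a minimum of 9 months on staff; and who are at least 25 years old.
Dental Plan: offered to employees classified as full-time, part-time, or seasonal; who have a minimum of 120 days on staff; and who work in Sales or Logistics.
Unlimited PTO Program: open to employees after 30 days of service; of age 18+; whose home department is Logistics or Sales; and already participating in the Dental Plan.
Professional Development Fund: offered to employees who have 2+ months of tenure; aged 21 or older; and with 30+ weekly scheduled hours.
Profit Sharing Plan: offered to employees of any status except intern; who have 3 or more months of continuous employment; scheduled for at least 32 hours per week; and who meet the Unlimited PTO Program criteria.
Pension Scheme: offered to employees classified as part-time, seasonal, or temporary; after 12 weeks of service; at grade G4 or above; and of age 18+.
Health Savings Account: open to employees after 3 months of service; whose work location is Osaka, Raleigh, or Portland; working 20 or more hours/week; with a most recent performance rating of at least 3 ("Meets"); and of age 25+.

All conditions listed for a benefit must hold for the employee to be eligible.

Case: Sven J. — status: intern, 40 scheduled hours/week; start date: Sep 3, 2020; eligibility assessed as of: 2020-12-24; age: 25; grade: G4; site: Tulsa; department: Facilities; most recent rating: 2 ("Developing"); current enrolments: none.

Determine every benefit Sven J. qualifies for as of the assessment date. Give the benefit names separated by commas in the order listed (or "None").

Service from Sep 3, 2020 to 2020-12-24: 112 days.
Long-Term Disability — status intern ✗ (requires full-time, part-time, or seasonal) → not eligible.
Parking Benefit — status intern ✓ (not excluded); service 112 days < 1 year (≈365 days) ✗ → not eligible.
Paid Sabbatical — status intern ✗ (excluded) → not eligible.
Dental Plan — status intern ✗ (requires full-time, part-time, or seasonal) → not eligible.
Unlimited PTO Program — service 112 days ≥ 30 days ✓; age 25 ≥ 18 ✓; dept Facilities ✗ → not eligible.
Professional Development Fund — service 112 days ≥ 2 months (≈60 days) ✓; age 25 ≥ 21 ✓; 40 hrs/wk ≥ 30 ✓ → eligible.
Profit Sharing Plan — status intern ✗ (excluded) → not eligible.
Pension Scheme — status intern ✗ (requires part-time, seasonal, or temporary) → not eligible.
Health Savings Account — service 112 days ≥ 3 months (≈90 days) ✓; site Tulsa ✗ (not Osaka, Raleigh, or Portland) → not eligible.

Professional Development Fund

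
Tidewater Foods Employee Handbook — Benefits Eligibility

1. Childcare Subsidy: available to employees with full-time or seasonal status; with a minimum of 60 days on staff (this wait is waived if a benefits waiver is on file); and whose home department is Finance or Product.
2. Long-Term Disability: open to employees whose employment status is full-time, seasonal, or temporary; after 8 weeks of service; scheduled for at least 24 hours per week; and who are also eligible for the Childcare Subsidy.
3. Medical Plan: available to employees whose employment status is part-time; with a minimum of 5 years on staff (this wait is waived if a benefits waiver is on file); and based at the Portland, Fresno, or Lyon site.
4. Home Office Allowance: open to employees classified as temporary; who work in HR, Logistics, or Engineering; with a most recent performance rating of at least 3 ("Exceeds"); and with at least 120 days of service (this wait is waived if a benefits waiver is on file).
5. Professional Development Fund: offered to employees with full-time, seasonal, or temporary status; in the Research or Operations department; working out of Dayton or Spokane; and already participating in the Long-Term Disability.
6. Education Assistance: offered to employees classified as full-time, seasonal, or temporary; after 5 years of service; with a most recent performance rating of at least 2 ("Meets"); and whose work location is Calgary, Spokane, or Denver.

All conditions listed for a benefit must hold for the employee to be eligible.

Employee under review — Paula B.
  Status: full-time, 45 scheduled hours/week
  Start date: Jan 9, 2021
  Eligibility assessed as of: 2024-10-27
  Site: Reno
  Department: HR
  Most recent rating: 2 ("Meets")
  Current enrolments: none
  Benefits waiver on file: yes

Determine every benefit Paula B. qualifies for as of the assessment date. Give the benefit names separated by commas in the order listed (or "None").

Service from Jan 9, 2021 to 2024-10-27: 1387 days.
Childcare Subsidy — status full-time ✓; benefits waiver on file ✓; dept HR ✗ → not eligible.
Long-Term Disability — status full-time ✓; service 1387 days ≥ 8 weeks (≈56 days) ✓; 45 hrs/wk ≥ 24 ✓; not eligible for Childcare Subsidy ✗ → not eligible.
Medical Plan — status full-time ✗ (requires part-time) → not eligible.
Home Office Allowance — status full-time ✗ (requires temporary) → not eligible.
Professional Development Fund — status full-time ✓; dept HR ✗ → not eligible.
Education Assistance — status full-time ✓; service 1387 days < 5 years (≈1825 days) ✗ → not eligible.

None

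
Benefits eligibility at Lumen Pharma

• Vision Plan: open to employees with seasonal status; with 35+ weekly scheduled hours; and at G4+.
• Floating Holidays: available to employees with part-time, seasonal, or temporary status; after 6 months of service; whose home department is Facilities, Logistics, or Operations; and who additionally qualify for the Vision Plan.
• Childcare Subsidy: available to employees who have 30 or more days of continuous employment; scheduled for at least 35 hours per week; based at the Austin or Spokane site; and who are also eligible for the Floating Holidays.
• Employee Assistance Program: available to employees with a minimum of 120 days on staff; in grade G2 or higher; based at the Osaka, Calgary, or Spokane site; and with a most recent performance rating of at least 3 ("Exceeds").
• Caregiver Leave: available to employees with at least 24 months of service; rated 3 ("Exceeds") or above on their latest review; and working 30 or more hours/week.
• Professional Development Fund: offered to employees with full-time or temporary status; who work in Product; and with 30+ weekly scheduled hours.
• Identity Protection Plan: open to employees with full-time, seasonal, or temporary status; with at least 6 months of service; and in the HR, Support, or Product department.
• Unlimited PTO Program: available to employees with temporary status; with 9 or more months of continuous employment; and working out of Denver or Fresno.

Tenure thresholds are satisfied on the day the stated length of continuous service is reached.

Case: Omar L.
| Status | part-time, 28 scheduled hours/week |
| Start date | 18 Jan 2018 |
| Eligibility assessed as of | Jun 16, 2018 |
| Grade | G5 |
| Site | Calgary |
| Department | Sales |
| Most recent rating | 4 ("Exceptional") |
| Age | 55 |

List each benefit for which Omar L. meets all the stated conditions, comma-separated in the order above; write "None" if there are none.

Employee Assistance Program

Service from 18 Jan 2018 to Jun 16, 2018: 149 days.
Vision Plan — status part-time ✗ (requires seasonal) → not eligible.
Floating Holidays — status part-time ✓; service 149 days < 6 months (≈180 days) ✗ → not eligible.
Childcare Subsidy — service 149 days ≥ 30 days ✓; 28 hrs/wk < 35 ✗ → not eligible.
Employee Assistance Program — service 149 days ≥ 120 days ✓; grade G5 ≥ G2 ✓; site Calgary ✓; rating 4 ≥ 3 ✓ → eligible.
Caregiver Leave — service 149 days < 24 months (≈720 days) ✗ → not eligible.
Professional Development Fund — status part-time ✗ (requires full-time or temporary) → not eligible.
Identity Protection Plan — status part-time ✗ (requires full-time, seasonal, or temporary) → not eligible.
Unlimited PTO Program — status part-time ✗ (requires temporary) → not eligible.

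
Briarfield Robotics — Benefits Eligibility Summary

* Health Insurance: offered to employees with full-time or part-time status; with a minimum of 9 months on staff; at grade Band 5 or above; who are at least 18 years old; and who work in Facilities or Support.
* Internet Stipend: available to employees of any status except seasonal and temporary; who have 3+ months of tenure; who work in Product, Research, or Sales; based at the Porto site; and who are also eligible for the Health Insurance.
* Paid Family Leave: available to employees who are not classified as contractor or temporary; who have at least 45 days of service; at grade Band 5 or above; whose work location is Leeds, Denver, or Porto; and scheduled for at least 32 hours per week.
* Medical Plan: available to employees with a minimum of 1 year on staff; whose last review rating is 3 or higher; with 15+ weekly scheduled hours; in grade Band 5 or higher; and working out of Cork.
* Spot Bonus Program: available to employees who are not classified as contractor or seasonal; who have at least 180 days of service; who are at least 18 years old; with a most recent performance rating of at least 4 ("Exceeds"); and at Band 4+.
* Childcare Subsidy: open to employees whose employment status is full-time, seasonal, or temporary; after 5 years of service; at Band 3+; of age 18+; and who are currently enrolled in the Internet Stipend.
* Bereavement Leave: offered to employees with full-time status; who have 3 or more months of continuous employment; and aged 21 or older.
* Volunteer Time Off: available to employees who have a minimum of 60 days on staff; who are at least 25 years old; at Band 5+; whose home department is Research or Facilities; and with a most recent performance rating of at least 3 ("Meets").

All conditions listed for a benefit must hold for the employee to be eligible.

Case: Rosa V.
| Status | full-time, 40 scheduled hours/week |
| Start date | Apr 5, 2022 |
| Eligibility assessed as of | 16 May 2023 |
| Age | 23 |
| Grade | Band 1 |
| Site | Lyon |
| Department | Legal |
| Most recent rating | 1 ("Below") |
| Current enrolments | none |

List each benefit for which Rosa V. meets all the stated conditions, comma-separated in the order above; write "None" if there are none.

Service from Apr 5, 2022 to 16 May 2023: 406 days.
Health Insurance — status full-time ✓; service 406 days ≥ 9 months (≈270 days) ✓; grade Band 1 < Band 5 ✗ → not eligible.
Internet Stipend — status full-time ✓ (not excluded); service 406 days ≥ 3 months (≈90 days) ✓; dept Legal ✗ → not eligible.
Paid Family Leave — status full-time ✓ (not excluded); service 406 days ≥ 45 days ✓; grade Band 1 < Band 5 ✗ → not eligible.
Medical Plan — service 406 days ≥ 1 year (≈365 days) ✓; rating 1 < 3 ✗ → not eligible.
Spot Bonus Program — status full-time ✓ (not excluded); service 406 days ≥ 180 days ✓; age 23 ≥ 18 ✓; rating 1 < 4 ✗ → not eligible.
Childcare Subsidy — status full-time ✓; service 406 days < 5 years (≈1825 days) ✗ → not eligible.
Bereavement Leave — status full-time ✓; service 406 days ≥ 3 months (≈90 days) ✓; age 23 ≥ 21 ✓ → eligible.
Volunteer Time Off — service 406 days ≥ 60 days ✓; age 23 < 25 ✗ → not eligible.

Bereavement Leave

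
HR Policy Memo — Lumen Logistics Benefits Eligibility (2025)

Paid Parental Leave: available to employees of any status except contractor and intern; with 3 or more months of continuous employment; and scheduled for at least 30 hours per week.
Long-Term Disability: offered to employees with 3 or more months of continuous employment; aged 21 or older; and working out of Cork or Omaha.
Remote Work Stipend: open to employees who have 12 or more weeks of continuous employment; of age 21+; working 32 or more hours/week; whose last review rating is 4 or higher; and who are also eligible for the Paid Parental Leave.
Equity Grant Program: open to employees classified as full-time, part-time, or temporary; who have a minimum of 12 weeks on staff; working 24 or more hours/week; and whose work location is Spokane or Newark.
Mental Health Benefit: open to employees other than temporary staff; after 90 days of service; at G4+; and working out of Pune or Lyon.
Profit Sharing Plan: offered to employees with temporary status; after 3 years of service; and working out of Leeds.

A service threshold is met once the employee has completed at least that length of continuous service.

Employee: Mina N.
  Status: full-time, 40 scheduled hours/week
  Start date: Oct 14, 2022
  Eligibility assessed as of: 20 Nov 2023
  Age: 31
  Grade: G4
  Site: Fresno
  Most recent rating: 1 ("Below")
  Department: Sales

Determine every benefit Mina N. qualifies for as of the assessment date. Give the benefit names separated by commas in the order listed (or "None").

Paid Parental Leave

Service from Oct 14, 2022 to 20 Nov 2023: 402 days.
Paid Parental Leave — status full-time ✓ (not excluded); service 402 days ≥ 3 months (≈90 days) ✓; 40 hrs/wk ≥ 30 ✓ → eligible.
Long-Term Disability — service 402 days ≥ 3 months (≈90 days) ✓; age 31 ≥ 21 ✓; site Fresno ✗ (not Cork or Omaha) → not eligible.
Remote Work Stipend — service 402 days ≥ 12 weeks (≈84 days) ✓; age 31 ≥ 21 ✓; 40 hrs/wk ≥ 32 ✓; rating 1 < 4 ✗ → not eligible.
Equity Grant Program — status full-time ✓; service 402 days ≥ 12 weeks (≈84 days) ✓; 40 hrs/wk ≥ 24 ✓; site Fresno ✗ (not Spokane or Newark) → not eligible.
Mental Health Benefit — status full-time ✓ (not excluded); service 402 days ≥ 90 days ✓; grade G4 ≥ G4 ✓; site Fresno ✗ (not Pune or Lyon) → not eligible.
Profit Sharing Plan — status full-time ✗ (requires temporary) → not eligible.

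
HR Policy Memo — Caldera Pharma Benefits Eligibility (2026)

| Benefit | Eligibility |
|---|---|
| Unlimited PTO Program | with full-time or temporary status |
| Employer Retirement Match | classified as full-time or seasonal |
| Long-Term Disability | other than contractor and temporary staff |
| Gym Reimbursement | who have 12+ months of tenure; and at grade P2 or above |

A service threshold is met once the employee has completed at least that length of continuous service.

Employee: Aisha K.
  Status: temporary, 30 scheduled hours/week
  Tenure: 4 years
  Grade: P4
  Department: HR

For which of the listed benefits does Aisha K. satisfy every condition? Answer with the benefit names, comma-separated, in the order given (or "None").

Unlimited PTO Program, Gym Reimbursement

Unlimited PTO Program — status temporary ✓ → eligible.
Employer Retirement Match — status temporary ✗ (requires full-time or seasonal) → not eligible.
Long-Term Disability — status temporary ✗ (excluded) → not eligible.
Gym Reimbursement — service 4 years ≥ 12 months (≈360 days) ✓; grade P4 ≥ P2 ✓ → eligible.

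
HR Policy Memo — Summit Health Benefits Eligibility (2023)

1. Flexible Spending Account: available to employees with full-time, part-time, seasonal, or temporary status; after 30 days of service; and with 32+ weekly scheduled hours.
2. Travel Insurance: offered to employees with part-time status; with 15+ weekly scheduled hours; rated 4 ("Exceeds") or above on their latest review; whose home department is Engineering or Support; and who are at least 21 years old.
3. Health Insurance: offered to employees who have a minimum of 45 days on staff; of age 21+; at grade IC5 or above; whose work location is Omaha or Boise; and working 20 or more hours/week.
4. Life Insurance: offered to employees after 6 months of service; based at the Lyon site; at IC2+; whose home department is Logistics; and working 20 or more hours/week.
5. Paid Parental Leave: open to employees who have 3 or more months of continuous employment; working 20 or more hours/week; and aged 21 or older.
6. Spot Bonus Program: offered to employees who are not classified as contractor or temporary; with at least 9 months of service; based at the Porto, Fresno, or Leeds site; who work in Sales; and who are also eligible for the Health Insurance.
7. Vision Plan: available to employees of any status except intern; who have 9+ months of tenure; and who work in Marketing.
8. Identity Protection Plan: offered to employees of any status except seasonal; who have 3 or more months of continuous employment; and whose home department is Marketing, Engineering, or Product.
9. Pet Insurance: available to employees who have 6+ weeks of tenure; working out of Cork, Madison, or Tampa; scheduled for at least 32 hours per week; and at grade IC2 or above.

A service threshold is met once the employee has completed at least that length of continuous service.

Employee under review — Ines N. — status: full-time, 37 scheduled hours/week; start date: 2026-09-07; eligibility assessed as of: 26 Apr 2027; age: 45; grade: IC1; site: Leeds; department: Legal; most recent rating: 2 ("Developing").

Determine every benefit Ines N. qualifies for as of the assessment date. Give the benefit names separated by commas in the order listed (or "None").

Service from 2026-09-07 to 26 Apr 2027: 231 days.
Flexible Spending Account — status full-time ✓; service 231 days ≥ 30 days ✓; 37 hrs/wk ≥ 32 ✓ → eligible.
Travel Insurance — status full-time ✗ (requires part-time) → not eligible.
Health Insurance — service 231 days ≥ 45 days ✓; age 45 ≥ 21 ✓; grade IC1 < IC5 ✗ → not eligible.
Life Insurance — service 231 days ≥ 6 months (≈180 days) ✓; site Leeds ✗ (not Lyon) → not eligible.
Paid Parental Leave — service 231 days ≥ 3 months (≈90 days) ✓; 37 hrs/wk ≥ 20 ✓; age 45 ≥ 21 ✓ → eligible.
Spot Bonus Program — status full-time ✓ (not excluded); service 231 days < 9 months (≈270 days) ✗ → not eligible.
Vision Plan — status full-time ✓ (not excluded); service 231 days < 9 months (≈270 days) ✗ → not eligible.
Identity Protection Plan — status full-time ✓ (not excluded); service 231 days ≥ 3 months (≈90 days) ✓; dept Legal ✗ → not eligible.
Pet Insurance — service 231 days ≥ 6 weeks (≈42 days) ✓; site Leeds ✗ (not Cork, Madison, or Tampa) → not eligible.

Flexible Spending Account, Paid Parental Leave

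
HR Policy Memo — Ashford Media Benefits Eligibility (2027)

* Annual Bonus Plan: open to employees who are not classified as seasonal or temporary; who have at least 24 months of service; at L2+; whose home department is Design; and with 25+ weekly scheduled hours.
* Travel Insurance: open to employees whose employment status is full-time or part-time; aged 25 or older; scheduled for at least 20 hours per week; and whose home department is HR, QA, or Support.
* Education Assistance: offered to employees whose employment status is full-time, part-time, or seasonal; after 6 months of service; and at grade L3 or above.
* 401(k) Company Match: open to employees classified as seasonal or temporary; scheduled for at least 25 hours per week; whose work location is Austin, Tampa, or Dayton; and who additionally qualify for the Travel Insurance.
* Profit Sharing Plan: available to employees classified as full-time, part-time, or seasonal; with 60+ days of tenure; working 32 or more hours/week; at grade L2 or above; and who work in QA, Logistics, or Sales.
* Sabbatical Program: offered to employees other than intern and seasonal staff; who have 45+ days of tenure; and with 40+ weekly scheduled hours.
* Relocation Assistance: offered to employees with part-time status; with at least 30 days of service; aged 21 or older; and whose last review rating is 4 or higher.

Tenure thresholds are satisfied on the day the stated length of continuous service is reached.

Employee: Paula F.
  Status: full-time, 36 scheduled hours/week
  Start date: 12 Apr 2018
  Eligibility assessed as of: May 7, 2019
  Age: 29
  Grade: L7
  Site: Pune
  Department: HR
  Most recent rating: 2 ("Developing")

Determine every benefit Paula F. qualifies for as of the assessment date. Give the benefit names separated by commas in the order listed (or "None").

Travel Insurance, Education Assistance

Service from 12 Apr 2018 to May 7, 2019: 390 days.
Annual Bonus Plan — status full-time ✓ (not excluded); service 390 days < 24 months (≈720 days) ✗ → not eligible.
Travel Insurance — status full-time ✓; age 29 ≥ 25 ✓; 36 hrs/wk ≥ 20 ✓; dept HR ✓ → eligible.
Education Assistance — status full-time ✓; service 390 days ≥ 6 months (≈180 days) ✓; grade L7 ≥ L3 ✓ → eligible.
401(k) Company Match — status full-time ✗ (requires seasonal or temporary) → not eligible.
Profit Sharing Plan — status full-time ✓; service 390 days ≥ 60 days ✓; 36 hrs/wk ≥ 32 ✓; grade L7 ≥ L2 ✓; dept HR ✗ → not eligible.
Sabbatical Program — status full-time ✓ (not excluded); service 390 days ≥ 45 days ✓; 36 hrs/wk < 40 ✗ → not eligible.
Relocation Assistance — status full-time ✗ (requires part-time) → not eligible.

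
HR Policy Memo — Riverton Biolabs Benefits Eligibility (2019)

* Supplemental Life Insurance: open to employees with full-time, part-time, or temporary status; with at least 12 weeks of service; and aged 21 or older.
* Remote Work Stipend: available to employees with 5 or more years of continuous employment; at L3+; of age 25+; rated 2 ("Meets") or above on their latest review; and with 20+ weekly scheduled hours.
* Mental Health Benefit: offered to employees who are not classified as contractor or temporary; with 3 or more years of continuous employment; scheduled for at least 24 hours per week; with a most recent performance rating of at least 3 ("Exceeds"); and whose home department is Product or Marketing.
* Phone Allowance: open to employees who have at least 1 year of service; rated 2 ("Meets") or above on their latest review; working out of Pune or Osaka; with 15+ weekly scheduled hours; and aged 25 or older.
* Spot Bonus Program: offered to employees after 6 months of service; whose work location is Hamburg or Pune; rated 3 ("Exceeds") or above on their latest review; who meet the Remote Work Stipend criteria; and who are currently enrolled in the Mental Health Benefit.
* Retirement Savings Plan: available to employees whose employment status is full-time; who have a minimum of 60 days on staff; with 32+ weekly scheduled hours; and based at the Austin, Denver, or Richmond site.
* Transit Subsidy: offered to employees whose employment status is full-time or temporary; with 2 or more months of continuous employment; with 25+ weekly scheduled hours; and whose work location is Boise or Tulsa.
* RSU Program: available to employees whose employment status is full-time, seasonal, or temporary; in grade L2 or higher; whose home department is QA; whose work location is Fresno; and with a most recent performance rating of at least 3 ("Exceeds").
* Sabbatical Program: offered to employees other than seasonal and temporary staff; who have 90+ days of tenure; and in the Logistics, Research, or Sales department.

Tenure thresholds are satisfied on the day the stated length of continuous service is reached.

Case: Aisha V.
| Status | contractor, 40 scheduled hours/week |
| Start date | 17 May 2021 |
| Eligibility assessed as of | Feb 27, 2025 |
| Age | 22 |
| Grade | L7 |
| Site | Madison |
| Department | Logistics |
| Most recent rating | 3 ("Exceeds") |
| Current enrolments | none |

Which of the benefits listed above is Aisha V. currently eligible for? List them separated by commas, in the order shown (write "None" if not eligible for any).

Sabbatical Program

Service from 17 May 2021 to Feb 27, 2025: 1382 days.
Supplemental Life Insurance — status contractor ✗ (requires full-time, part-time, or temporary) → not eligible.
Remote Work Stipend — service 1382 days < 5 years (≈1825 days) ✗ → not eligible.
Mental Health Benefit — status contractor ✗ (excluded) → not eligible.
Phone Allowance — service 1382 days ≥ 1 year (≈365 days) ✓; rating 3 ≥ 2 ✓; site Madison ✗ (not Pune or Osaka) → not eligible.
Spot Bonus Program — service 1382 days ≥ 6 months (≈180 days) ✓; site Madison ✗ (not Hamburg or Pune) → not eligible.
Retirement Savings Plan — status contractor ✗ (requires full-time) → not eligible.
Transit Subsidy — status contractor ✗ (requires full-time or temporary) → not eligible.
RSU Program — status contractor ✗ (requires full-time, seasonal, or temporary) → not eligible.
Sabbatical Program — status contractor ✓ (not excluded); service 1382 days ≥ 90 days ✓; dept Logistics ✓ → eligible.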